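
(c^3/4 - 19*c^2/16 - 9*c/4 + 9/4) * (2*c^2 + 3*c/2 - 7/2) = c^5/2 - 2*c^4 - 229*c^3/32 + 169*c^2/32 + 45*c/4 - 63/8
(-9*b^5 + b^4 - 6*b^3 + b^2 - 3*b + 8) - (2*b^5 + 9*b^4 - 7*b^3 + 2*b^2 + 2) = -11*b^5 - 8*b^4 + b^3 - b^2 - 3*b + 6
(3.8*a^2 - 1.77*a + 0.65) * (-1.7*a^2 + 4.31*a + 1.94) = -6.46*a^4 + 19.387*a^3 - 1.3617*a^2 - 0.6323*a + 1.261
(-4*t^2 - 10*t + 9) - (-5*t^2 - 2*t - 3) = t^2 - 8*t + 12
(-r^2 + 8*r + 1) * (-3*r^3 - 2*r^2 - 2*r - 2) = 3*r^5 - 22*r^4 - 17*r^3 - 16*r^2 - 18*r - 2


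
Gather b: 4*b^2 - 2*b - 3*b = 4*b^2 - 5*b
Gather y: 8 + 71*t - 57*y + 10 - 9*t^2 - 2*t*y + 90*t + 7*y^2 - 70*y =-9*t^2 + 161*t + 7*y^2 + y*(-2*t - 127) + 18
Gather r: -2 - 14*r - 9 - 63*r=-77*r - 11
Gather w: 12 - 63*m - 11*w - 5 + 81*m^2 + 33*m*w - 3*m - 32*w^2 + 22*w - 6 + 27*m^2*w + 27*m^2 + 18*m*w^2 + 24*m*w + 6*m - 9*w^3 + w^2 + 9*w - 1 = 108*m^2 - 60*m - 9*w^3 + w^2*(18*m - 31) + w*(27*m^2 + 57*m + 20)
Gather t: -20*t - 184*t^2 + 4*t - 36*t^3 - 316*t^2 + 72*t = -36*t^3 - 500*t^2 + 56*t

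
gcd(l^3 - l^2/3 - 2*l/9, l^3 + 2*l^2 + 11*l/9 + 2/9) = l + 1/3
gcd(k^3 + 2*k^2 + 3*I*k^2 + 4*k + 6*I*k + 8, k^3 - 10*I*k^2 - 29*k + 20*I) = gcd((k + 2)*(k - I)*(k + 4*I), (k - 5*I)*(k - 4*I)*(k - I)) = k - I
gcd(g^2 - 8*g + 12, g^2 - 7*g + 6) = g - 6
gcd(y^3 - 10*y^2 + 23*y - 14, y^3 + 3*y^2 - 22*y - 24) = 1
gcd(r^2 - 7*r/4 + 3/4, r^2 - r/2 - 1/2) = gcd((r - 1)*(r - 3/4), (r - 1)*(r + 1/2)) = r - 1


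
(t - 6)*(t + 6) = t^2 - 36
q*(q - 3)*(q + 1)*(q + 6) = q^4 + 4*q^3 - 15*q^2 - 18*q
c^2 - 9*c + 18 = (c - 6)*(c - 3)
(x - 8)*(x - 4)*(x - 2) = x^3 - 14*x^2 + 56*x - 64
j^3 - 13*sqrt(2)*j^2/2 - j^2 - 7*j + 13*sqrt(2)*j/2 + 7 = (j - 1)*(j - 7*sqrt(2))*(j + sqrt(2)/2)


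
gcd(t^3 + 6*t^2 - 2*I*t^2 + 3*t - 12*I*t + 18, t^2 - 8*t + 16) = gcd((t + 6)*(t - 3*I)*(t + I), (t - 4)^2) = 1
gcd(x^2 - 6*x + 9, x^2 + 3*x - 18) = x - 3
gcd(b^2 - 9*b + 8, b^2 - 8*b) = b - 8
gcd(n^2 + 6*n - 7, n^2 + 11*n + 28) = n + 7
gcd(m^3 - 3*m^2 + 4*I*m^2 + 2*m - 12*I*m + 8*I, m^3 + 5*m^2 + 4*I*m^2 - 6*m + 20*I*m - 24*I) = m^2 + m*(-1 + 4*I) - 4*I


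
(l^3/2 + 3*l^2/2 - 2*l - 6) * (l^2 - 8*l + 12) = l^5/2 - 5*l^4/2 - 8*l^3 + 28*l^2 + 24*l - 72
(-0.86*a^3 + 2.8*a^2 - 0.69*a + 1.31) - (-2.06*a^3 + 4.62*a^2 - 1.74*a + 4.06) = 1.2*a^3 - 1.82*a^2 + 1.05*a - 2.75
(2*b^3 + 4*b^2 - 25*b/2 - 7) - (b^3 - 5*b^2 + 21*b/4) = b^3 + 9*b^2 - 71*b/4 - 7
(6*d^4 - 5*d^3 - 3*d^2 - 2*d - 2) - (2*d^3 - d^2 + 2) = 6*d^4 - 7*d^3 - 2*d^2 - 2*d - 4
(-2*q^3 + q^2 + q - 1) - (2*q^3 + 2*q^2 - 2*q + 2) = -4*q^3 - q^2 + 3*q - 3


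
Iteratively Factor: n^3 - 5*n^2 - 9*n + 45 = (n - 5)*(n^2 - 9) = (n - 5)*(n + 3)*(n - 3)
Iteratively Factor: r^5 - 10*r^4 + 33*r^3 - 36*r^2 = (r - 4)*(r^4 - 6*r^3 + 9*r^2) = r*(r - 4)*(r^3 - 6*r^2 + 9*r) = r*(r - 4)*(r - 3)*(r^2 - 3*r) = r*(r - 4)*(r - 3)^2*(r)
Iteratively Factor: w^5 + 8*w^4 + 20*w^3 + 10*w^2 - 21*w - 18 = (w + 3)*(w^4 + 5*w^3 + 5*w^2 - 5*w - 6) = (w + 3)^2*(w^3 + 2*w^2 - w - 2) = (w - 1)*(w + 3)^2*(w^2 + 3*w + 2) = (w - 1)*(w + 1)*(w + 3)^2*(w + 2)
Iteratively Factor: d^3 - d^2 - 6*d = (d + 2)*(d^2 - 3*d) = d*(d + 2)*(d - 3)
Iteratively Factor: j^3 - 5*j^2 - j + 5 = (j + 1)*(j^2 - 6*j + 5) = (j - 5)*(j + 1)*(j - 1)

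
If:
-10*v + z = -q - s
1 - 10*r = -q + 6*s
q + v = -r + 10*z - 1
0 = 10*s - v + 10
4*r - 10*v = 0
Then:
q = 8989/1861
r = 2150/1861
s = -1775/1861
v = 860/1861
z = 1386/1861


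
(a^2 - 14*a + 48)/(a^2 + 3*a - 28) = (a^2 - 14*a + 48)/(a^2 + 3*a - 28)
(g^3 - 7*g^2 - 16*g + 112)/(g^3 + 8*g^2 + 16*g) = (g^2 - 11*g + 28)/(g*(g + 4))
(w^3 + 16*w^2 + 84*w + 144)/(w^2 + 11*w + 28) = (w^2 + 12*w + 36)/(w + 7)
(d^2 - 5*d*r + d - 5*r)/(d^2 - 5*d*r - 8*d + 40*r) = (d + 1)/(d - 8)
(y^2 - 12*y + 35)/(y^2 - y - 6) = (-y^2 + 12*y - 35)/(-y^2 + y + 6)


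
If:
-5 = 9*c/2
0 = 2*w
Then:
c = -10/9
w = 0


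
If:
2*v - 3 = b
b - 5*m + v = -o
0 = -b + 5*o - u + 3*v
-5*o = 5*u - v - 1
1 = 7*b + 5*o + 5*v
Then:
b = -19/55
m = 93/1375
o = -177/275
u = 61/55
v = 73/55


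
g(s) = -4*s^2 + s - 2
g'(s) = 1 - 8*s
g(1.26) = -7.09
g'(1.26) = -9.08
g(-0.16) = -2.26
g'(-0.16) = 2.28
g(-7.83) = -255.07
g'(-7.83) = 63.64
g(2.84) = -31.42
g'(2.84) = -21.72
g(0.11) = -1.94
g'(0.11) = 0.12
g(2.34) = -21.56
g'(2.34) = -17.72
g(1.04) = -5.29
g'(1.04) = -7.32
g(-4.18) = -76.07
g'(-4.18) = 34.44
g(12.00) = -566.00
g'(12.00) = -95.00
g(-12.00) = -590.00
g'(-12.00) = 97.00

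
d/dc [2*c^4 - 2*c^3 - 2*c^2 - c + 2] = 8*c^3 - 6*c^2 - 4*c - 1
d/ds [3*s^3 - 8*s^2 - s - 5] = 9*s^2 - 16*s - 1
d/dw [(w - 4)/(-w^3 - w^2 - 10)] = (-w^3 - w^2 + w*(w - 4)*(3*w + 2) - 10)/(w^3 + w^2 + 10)^2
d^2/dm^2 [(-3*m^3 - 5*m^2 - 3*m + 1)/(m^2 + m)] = 2*(-m^3 + 3*m^2 + 3*m + 1)/(m^3*(m^3 + 3*m^2 + 3*m + 1))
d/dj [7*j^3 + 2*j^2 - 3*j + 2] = 21*j^2 + 4*j - 3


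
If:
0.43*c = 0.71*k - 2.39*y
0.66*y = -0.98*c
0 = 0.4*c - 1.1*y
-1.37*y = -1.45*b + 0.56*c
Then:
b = 0.00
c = 0.00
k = 0.00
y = 0.00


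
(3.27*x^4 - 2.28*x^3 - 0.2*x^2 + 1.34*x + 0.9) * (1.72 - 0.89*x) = -2.9103*x^5 + 7.6536*x^4 - 3.7436*x^3 - 1.5366*x^2 + 1.5038*x + 1.548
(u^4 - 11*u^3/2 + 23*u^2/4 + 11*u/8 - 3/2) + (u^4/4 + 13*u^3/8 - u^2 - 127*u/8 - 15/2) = 5*u^4/4 - 31*u^3/8 + 19*u^2/4 - 29*u/2 - 9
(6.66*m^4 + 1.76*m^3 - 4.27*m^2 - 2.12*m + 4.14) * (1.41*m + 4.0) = 9.3906*m^5 + 29.1216*m^4 + 1.0193*m^3 - 20.0692*m^2 - 2.6426*m + 16.56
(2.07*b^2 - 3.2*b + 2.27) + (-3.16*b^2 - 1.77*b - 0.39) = -1.09*b^2 - 4.97*b + 1.88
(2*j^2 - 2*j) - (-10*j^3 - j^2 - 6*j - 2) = 10*j^3 + 3*j^2 + 4*j + 2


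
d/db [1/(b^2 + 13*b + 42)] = (-2*b - 13)/(b^2 + 13*b + 42)^2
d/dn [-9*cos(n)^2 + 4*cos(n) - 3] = 2*(9*cos(n) - 2)*sin(n)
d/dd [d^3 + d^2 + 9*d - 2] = 3*d^2 + 2*d + 9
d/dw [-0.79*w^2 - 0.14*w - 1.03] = -1.58*w - 0.14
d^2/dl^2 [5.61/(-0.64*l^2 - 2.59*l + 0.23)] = (4.595712*l^2 + 18.598272*l - 5.61*(1.28*l + 2.59)*(2.56*l + 5.18) - 1.651584)/(0.64*l^2 + 2.59*l - 0.23)^3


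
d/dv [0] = 0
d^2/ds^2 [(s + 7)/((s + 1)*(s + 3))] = 2*(s^3 + 21*s^2 + 75*s + 79)/(s^6 + 12*s^5 + 57*s^4 + 136*s^3 + 171*s^2 + 108*s + 27)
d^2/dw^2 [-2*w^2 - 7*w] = -4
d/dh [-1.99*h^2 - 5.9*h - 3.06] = -3.98*h - 5.9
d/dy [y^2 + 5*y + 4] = 2*y + 5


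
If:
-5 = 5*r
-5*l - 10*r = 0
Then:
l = 2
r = -1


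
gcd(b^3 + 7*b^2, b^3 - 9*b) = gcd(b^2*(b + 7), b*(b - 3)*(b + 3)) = b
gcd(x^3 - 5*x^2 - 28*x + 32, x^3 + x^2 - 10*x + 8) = x^2 + 3*x - 4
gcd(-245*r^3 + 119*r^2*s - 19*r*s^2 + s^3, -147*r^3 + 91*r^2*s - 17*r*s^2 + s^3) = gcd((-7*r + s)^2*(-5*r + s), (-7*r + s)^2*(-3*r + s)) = 49*r^2 - 14*r*s + s^2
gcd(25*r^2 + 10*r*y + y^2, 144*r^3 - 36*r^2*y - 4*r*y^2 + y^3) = 1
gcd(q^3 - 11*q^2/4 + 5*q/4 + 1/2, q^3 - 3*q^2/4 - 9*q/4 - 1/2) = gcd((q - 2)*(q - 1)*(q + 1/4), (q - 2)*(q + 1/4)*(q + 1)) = q^2 - 7*q/4 - 1/2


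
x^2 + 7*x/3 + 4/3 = (x + 1)*(x + 4/3)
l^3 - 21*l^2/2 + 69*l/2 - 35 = (l - 5)*(l - 7/2)*(l - 2)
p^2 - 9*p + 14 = (p - 7)*(p - 2)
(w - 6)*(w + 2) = w^2 - 4*w - 12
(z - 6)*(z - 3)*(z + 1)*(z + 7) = z^4 - z^3 - 47*z^2 + 81*z + 126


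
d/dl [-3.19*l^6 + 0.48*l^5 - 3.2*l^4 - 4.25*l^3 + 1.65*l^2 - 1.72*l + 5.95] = -19.14*l^5 + 2.4*l^4 - 12.8*l^3 - 12.75*l^2 + 3.3*l - 1.72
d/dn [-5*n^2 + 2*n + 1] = 2 - 10*n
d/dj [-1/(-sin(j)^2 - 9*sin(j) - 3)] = -(2*sin(j) + 9)*cos(j)/(sin(j)^2 + 9*sin(j) + 3)^2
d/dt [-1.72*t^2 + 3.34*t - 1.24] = 3.34 - 3.44*t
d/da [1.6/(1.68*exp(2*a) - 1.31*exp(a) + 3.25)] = (2.096 - 5.376*exp(a))*exp(a)/(1.68*exp(2*a) - 1.31*exp(a) + 3.25)^2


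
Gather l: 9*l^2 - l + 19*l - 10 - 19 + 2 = 9*l^2 + 18*l - 27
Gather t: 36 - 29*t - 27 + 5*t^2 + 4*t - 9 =5*t^2 - 25*t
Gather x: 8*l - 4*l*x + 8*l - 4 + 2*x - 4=16*l + x*(2 - 4*l) - 8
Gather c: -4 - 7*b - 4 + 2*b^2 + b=2*b^2 - 6*b - 8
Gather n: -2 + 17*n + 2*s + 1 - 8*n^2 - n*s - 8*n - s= -8*n^2 + n*(9 - s) + s - 1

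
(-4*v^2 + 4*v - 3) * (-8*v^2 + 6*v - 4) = 32*v^4 - 56*v^3 + 64*v^2 - 34*v + 12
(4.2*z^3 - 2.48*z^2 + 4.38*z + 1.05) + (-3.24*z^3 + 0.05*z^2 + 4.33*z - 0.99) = 0.96*z^3 - 2.43*z^2 + 8.71*z + 0.0600000000000001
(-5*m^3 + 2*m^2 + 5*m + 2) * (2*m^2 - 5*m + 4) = -10*m^5 + 29*m^4 - 20*m^3 - 13*m^2 + 10*m + 8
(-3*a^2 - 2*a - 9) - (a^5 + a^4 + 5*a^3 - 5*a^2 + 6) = -a^5 - a^4 - 5*a^3 + 2*a^2 - 2*a - 15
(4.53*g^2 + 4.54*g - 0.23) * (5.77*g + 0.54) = 26.1381*g^3 + 28.642*g^2 + 1.1245*g - 0.1242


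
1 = 1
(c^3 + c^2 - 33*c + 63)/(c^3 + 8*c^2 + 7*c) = (c^2 - 6*c + 9)/(c*(c + 1))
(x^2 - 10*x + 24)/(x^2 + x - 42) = (x - 4)/(x + 7)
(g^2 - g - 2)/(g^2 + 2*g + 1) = (g - 2)/(g + 1)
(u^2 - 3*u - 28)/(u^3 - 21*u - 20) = (u - 7)/(u^2 - 4*u - 5)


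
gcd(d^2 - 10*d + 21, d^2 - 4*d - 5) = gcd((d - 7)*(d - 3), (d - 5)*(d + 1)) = 1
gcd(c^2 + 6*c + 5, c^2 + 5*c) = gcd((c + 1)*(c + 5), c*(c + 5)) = c + 5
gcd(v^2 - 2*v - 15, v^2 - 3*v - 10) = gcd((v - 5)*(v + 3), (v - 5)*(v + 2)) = v - 5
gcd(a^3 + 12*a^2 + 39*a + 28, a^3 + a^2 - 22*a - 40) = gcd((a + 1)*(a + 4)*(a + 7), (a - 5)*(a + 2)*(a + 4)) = a + 4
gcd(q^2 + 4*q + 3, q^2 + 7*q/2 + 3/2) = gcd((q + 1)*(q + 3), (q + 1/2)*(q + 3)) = q + 3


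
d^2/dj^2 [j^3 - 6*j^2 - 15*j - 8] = 6*j - 12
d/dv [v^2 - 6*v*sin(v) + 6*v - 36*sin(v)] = -6*v*cos(v) + 2*v - 6*sin(v) - 36*cos(v) + 6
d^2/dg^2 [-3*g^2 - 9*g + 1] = -6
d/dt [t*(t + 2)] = 2*t + 2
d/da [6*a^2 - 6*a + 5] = 12*a - 6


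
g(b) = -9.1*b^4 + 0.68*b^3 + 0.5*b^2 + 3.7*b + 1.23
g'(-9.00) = 26695.54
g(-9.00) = -60192.39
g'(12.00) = -62589.74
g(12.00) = -187404.93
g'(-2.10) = 347.70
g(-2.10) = -187.61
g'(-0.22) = 3.97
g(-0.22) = 0.41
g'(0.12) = 3.79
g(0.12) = 1.68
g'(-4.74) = 3921.26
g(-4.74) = -4671.11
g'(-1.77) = 210.17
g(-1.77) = -96.84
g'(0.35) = 2.74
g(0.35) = 2.48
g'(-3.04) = 1042.15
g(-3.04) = -801.71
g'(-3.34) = 1379.37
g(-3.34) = -1163.36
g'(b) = -36.4*b^3 + 2.04*b^2 + 1.0*b + 3.7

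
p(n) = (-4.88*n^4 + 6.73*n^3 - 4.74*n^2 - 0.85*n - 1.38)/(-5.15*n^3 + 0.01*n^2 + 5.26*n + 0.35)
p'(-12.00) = 0.93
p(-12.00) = -12.84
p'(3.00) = 0.74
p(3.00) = 2.12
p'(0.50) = -0.64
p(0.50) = -1.05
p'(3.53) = 0.81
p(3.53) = 2.53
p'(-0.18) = 18.25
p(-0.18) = 2.52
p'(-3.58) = 0.70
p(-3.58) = -5.37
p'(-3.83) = 0.74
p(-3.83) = -5.55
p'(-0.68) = -17.69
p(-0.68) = 3.84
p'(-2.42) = 0.16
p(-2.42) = -4.78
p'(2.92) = 0.73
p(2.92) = 2.06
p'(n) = (15.45*n^2 - 0.02*n - 5.26)*(-4.88*n^4 + 6.73*n^3 - 4.74*n^2 - 0.85*n - 1.38)/(-5.15*n^3 + 0.01*n^2 + 5.26*n + 0.35)^2 + (-19.52*n^3 + 20.19*n^2 - 9.48*n - 0.85)/(-5.15*n^3 + 0.01*n^2 + 5.26*n + 0.35)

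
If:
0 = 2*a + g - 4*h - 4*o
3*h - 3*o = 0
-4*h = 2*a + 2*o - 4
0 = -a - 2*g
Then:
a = 32/25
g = -16/25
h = 6/25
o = 6/25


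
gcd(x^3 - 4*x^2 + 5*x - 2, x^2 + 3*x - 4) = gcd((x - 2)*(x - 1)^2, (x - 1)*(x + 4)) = x - 1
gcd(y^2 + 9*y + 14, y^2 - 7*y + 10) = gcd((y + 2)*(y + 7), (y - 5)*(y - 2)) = 1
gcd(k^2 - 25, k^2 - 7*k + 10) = k - 5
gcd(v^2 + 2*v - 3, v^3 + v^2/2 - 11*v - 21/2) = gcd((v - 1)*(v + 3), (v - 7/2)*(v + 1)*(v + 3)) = v + 3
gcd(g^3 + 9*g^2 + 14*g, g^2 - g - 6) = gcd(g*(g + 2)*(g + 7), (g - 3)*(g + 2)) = g + 2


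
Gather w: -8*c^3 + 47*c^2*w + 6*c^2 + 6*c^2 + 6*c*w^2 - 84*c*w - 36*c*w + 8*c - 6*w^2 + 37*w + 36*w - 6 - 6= -8*c^3 + 12*c^2 + 8*c + w^2*(6*c - 6) + w*(47*c^2 - 120*c + 73) - 12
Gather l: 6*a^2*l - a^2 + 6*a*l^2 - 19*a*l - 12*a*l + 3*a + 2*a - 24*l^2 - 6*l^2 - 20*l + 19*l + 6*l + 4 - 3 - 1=-a^2 + 5*a + l^2*(6*a - 30) + l*(6*a^2 - 31*a + 5)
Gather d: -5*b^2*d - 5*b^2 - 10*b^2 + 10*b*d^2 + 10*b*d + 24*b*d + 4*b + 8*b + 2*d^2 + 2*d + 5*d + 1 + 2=-15*b^2 + 12*b + d^2*(10*b + 2) + d*(-5*b^2 + 34*b + 7) + 3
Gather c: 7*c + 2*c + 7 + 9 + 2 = 9*c + 18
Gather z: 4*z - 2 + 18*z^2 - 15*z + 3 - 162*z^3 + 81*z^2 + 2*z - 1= -162*z^3 + 99*z^2 - 9*z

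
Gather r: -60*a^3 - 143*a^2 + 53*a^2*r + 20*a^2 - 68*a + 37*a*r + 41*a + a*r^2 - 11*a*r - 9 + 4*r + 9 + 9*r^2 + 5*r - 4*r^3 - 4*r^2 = -60*a^3 - 123*a^2 - 27*a - 4*r^3 + r^2*(a + 5) + r*(53*a^2 + 26*a + 9)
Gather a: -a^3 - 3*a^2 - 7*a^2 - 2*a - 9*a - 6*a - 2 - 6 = -a^3 - 10*a^2 - 17*a - 8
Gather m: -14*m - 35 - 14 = -14*m - 49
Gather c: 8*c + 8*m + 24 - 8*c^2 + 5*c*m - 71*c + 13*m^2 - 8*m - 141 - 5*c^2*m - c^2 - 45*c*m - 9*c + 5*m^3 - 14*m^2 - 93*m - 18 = c^2*(-5*m - 9) + c*(-40*m - 72) + 5*m^3 - m^2 - 93*m - 135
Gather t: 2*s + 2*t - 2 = 2*s + 2*t - 2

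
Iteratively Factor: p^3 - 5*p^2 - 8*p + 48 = (p - 4)*(p^2 - p - 12) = (p - 4)*(p + 3)*(p - 4)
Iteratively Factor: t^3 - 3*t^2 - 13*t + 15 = (t - 1)*(t^2 - 2*t - 15) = (t - 1)*(t + 3)*(t - 5)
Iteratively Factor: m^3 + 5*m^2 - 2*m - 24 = (m + 4)*(m^2 + m - 6) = (m - 2)*(m + 4)*(m + 3)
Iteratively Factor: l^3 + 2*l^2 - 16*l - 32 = (l - 4)*(l^2 + 6*l + 8) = (l - 4)*(l + 4)*(l + 2)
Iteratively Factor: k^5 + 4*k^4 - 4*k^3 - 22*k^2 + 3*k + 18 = (k - 1)*(k^4 + 5*k^3 + k^2 - 21*k - 18) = (k - 1)*(k + 3)*(k^3 + 2*k^2 - 5*k - 6) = (k - 2)*(k - 1)*(k + 3)*(k^2 + 4*k + 3) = (k - 2)*(k - 1)*(k + 1)*(k + 3)*(k + 3)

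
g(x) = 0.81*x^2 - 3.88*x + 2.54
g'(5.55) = 5.11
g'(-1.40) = -6.15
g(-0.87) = 6.53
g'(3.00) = 0.98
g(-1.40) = 9.56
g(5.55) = 5.96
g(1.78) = -1.80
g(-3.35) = 24.63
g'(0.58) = -2.94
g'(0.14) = -3.65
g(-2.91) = 20.69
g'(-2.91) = -8.59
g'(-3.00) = -8.74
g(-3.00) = 21.47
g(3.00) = -1.81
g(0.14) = 2.01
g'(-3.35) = -9.31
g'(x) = 1.62*x - 3.88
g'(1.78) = -1.00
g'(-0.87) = -5.29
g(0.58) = 0.56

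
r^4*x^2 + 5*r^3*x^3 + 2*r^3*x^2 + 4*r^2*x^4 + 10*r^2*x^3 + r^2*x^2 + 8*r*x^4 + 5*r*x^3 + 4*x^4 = (r + x)*(r + 4*x)*(r*x + x)^2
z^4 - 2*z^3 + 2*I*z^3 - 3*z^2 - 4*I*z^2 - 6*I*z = z*(z - 3)*(z + 1)*(z + 2*I)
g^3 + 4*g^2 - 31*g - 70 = (g - 5)*(g + 2)*(g + 7)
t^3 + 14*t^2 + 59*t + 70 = (t + 2)*(t + 5)*(t + 7)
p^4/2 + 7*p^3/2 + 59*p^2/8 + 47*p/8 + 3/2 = (p/2 + 1/2)*(p + 1/2)*(p + 3/2)*(p + 4)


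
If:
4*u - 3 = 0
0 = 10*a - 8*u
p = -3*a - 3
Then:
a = 3/5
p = -24/5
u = 3/4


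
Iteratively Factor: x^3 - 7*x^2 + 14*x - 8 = (x - 4)*(x^2 - 3*x + 2) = (x - 4)*(x - 2)*(x - 1)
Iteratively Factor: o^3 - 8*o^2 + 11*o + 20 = (o - 5)*(o^2 - 3*o - 4) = (o - 5)*(o + 1)*(o - 4)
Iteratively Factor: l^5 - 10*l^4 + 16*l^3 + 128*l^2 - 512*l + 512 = (l - 4)*(l^4 - 6*l^3 - 8*l^2 + 96*l - 128) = (l - 4)^2*(l^3 - 2*l^2 - 16*l + 32) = (l - 4)^2*(l - 2)*(l^2 - 16) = (l - 4)^3*(l - 2)*(l + 4)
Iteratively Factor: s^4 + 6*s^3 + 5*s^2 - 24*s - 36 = (s + 2)*(s^3 + 4*s^2 - 3*s - 18) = (s + 2)*(s + 3)*(s^2 + s - 6) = (s + 2)*(s + 3)^2*(s - 2)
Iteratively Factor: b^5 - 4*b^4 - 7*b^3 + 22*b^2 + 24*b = (b + 2)*(b^4 - 6*b^3 + 5*b^2 + 12*b) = (b - 4)*(b + 2)*(b^3 - 2*b^2 - 3*b) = b*(b - 4)*(b + 2)*(b^2 - 2*b - 3) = b*(b - 4)*(b - 3)*(b + 2)*(b + 1)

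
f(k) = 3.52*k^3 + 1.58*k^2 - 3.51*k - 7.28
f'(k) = 10.56*k^2 + 3.16*k - 3.51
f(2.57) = 53.89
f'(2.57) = 74.36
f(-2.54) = -45.85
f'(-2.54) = 56.59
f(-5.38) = -490.80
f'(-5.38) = 285.14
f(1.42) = 1.00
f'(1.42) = 22.27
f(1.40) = 0.56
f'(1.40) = 21.61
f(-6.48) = -875.97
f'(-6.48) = 419.43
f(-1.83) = -17.14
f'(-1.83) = 26.07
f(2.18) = 29.05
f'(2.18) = 53.56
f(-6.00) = -689.66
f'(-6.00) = 357.69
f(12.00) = 6260.68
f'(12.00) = 1555.05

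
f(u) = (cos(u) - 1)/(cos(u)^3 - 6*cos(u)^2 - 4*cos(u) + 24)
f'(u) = (cos(u) - 1)*(3*sin(u)*cos(u)^2 - 12*sin(u)*cos(u) - 4*sin(u))/(cos(u)^3 - 6*cos(u)^2 - 4*cos(u) + 24)^2 - sin(u)/(cos(u)^3 - 6*cos(u)^2 - 4*cos(u) + 24)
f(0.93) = -0.02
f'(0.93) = -0.03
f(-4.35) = -0.06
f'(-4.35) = -0.04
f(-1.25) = -0.03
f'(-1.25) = 0.03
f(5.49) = -0.02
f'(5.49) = 0.03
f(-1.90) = -0.05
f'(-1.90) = 0.04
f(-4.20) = -0.06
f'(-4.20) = -0.04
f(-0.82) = -0.02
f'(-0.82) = 0.03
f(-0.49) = -0.01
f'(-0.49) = 0.03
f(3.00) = -0.09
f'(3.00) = -0.01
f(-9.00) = -0.09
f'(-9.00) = 0.03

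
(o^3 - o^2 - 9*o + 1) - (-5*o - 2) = o^3 - o^2 - 4*o + 3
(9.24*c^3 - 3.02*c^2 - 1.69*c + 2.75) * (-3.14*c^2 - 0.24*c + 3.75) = -29.0136*c^5 + 7.2652*c^4 + 40.6814*c^3 - 19.5544*c^2 - 6.9975*c + 10.3125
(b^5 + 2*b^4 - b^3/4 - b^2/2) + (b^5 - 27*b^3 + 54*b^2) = 2*b^5 + 2*b^4 - 109*b^3/4 + 107*b^2/2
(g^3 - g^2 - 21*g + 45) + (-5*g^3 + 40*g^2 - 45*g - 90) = -4*g^3 + 39*g^2 - 66*g - 45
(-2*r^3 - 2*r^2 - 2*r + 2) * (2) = -4*r^3 - 4*r^2 - 4*r + 4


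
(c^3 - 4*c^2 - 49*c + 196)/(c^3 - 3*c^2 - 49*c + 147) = (c - 4)/(c - 3)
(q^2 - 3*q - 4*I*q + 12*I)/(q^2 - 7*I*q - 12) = (q - 3)/(q - 3*I)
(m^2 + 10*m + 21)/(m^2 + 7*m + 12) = (m + 7)/(m + 4)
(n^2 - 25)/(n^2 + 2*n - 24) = (n^2 - 25)/(n^2 + 2*n - 24)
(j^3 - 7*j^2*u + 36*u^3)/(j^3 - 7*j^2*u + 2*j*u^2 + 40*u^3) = (j^2 - 9*j*u + 18*u^2)/(j^2 - 9*j*u + 20*u^2)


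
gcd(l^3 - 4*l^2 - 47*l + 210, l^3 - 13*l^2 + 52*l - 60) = l^2 - 11*l + 30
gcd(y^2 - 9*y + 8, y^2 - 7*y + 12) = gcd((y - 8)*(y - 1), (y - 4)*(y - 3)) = 1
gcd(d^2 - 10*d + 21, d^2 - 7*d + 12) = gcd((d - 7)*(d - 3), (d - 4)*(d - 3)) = d - 3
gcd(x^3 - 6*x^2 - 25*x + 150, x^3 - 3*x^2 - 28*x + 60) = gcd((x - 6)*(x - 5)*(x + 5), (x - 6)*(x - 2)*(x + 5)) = x^2 - x - 30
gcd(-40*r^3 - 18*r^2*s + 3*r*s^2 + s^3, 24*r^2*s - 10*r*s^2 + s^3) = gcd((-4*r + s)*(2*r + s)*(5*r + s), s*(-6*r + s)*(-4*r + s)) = 4*r - s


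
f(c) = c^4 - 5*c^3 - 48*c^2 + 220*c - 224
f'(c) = 4*c^3 - 15*c^2 - 96*c + 220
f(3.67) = -128.85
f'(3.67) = -136.63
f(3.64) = -124.77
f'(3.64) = -135.27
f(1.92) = -0.35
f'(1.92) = 8.70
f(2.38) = -7.61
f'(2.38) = -39.52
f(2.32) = -5.42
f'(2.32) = -33.51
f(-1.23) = -555.63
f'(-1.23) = 307.94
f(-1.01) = -488.97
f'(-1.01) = 297.54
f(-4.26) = -1316.41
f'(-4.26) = 47.51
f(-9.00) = 4114.00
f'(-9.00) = -3047.00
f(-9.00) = 4114.00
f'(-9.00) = -3047.00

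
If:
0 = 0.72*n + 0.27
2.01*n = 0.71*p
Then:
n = -0.38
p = -1.06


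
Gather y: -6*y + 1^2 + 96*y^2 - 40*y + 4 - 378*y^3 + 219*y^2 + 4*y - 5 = -378*y^3 + 315*y^2 - 42*y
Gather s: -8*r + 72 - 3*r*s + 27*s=-8*r + s*(27 - 3*r) + 72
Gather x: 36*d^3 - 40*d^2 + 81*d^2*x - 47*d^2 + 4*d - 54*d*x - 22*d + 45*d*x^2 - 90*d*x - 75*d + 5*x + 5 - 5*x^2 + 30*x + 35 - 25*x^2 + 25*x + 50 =36*d^3 - 87*d^2 - 93*d + x^2*(45*d - 30) + x*(81*d^2 - 144*d + 60) + 90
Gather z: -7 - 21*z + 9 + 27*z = 6*z + 2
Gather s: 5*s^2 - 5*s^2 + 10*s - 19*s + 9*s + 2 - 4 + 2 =0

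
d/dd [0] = 0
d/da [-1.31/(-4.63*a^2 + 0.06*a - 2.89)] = (0.0786 - 12.1306*a)/(4.63*a^2 - 0.06*a + 2.89)^2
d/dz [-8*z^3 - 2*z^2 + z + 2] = -24*z^2 - 4*z + 1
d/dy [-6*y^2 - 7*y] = -12*y - 7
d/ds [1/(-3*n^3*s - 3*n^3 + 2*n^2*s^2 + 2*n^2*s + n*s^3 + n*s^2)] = (3*n^2 - 4*n*s - 2*n - 3*s^2 - 2*s)/(n*(-3*n^2*s - 3*n^2 + 2*n*s^2 + 2*n*s + s^3 + s^2)^2)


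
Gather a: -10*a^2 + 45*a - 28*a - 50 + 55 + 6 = -10*a^2 + 17*a + 11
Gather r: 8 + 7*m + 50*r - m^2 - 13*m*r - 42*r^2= -m^2 + 7*m - 42*r^2 + r*(50 - 13*m) + 8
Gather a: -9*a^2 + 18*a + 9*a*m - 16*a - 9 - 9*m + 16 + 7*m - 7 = -9*a^2 + a*(9*m + 2) - 2*m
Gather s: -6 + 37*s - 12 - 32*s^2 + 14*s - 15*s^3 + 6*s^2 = -15*s^3 - 26*s^2 + 51*s - 18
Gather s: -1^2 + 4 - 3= 0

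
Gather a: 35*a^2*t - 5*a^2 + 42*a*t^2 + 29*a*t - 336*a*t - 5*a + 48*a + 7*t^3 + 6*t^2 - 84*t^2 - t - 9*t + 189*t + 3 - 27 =a^2*(35*t - 5) + a*(42*t^2 - 307*t + 43) + 7*t^3 - 78*t^2 + 179*t - 24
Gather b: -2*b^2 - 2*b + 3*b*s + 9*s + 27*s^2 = -2*b^2 + b*(3*s - 2) + 27*s^2 + 9*s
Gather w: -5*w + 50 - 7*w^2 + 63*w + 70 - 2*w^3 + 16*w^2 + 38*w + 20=-2*w^3 + 9*w^2 + 96*w + 140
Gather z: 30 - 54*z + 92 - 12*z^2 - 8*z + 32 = -12*z^2 - 62*z + 154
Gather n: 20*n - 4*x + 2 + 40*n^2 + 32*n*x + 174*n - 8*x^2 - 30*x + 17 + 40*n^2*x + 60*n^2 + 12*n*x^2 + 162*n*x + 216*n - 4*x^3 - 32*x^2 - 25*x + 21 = n^2*(40*x + 100) + n*(12*x^2 + 194*x + 410) - 4*x^3 - 40*x^2 - 59*x + 40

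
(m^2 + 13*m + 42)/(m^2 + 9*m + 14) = (m + 6)/(m + 2)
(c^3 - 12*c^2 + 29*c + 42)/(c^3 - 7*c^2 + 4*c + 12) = (c - 7)/(c - 2)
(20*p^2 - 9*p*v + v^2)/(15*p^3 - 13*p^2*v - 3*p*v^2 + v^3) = (4*p - v)/(3*p^2 - 2*p*v - v^2)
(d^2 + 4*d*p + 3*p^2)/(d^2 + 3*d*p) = (d + p)/d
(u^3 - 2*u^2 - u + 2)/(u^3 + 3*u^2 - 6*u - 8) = (u - 1)/(u + 4)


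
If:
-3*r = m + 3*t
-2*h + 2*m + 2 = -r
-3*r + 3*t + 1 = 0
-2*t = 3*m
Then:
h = 115/96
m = 1/8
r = 7/48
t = -3/16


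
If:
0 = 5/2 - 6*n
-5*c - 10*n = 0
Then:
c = -5/6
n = 5/12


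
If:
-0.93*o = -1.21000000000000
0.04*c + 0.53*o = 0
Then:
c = -17.24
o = 1.30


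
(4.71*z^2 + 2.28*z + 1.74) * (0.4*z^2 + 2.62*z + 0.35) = 1.884*z^4 + 13.2522*z^3 + 8.3181*z^2 + 5.3568*z + 0.609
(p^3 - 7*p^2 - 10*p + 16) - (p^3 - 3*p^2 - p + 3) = -4*p^2 - 9*p + 13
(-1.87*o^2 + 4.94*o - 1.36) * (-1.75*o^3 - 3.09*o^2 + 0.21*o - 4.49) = 3.2725*o^5 - 2.8667*o^4 - 13.2773*o^3 + 13.6361*o^2 - 22.4662*o + 6.1064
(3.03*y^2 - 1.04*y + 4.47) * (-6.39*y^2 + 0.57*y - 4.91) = -19.3617*y^4 + 8.3727*y^3 - 44.0334*y^2 + 7.6543*y - 21.9477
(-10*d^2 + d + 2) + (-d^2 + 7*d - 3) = -11*d^2 + 8*d - 1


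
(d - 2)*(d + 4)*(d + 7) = d^3 + 9*d^2 + 6*d - 56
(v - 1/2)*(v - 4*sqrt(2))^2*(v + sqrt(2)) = v^4 - 7*sqrt(2)*v^3 - v^3/2 + 7*sqrt(2)*v^2/2 + 16*v^2 - 8*v + 32*sqrt(2)*v - 16*sqrt(2)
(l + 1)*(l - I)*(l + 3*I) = l^3 + l^2 + 2*I*l^2 + 3*l + 2*I*l + 3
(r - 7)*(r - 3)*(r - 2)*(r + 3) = r^4 - 9*r^3 + 5*r^2 + 81*r - 126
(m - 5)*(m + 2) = m^2 - 3*m - 10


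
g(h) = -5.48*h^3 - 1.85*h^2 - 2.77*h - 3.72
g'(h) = -16.44*h^2 - 3.7*h - 2.77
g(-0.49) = -2.16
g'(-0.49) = -4.90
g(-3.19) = 164.18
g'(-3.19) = -158.26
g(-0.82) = 0.33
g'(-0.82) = -10.79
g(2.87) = -156.45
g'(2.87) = -148.80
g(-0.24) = -3.09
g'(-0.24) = -2.83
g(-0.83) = 0.44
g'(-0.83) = -11.02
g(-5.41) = 824.83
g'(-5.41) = -463.92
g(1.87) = -51.20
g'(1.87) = -67.18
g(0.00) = -3.72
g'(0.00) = -2.77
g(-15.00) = 18116.58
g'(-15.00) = -3646.27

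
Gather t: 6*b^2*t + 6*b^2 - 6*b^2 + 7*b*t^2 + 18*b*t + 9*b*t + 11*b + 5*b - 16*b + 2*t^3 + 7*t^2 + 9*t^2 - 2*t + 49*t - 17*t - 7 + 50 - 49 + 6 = 2*t^3 + t^2*(7*b + 16) + t*(6*b^2 + 27*b + 30)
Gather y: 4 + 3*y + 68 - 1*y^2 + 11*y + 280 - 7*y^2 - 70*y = -8*y^2 - 56*y + 352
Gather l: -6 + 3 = -3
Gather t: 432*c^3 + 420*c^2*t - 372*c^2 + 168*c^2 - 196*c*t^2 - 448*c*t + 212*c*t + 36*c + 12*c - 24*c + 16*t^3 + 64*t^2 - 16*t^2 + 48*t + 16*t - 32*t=432*c^3 - 204*c^2 + 24*c + 16*t^3 + t^2*(48 - 196*c) + t*(420*c^2 - 236*c + 32)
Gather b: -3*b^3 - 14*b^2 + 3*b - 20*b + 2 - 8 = -3*b^3 - 14*b^2 - 17*b - 6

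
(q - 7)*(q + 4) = q^2 - 3*q - 28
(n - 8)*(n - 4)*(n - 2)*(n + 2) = n^4 - 12*n^3 + 28*n^2 + 48*n - 128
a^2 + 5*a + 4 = (a + 1)*(a + 4)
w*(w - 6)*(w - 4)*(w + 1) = w^4 - 9*w^3 + 14*w^2 + 24*w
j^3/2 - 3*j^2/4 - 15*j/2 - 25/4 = (j/2 + 1/2)*(j - 5)*(j + 5/2)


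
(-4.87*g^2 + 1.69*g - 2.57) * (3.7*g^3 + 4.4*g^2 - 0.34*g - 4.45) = -18.019*g^5 - 15.175*g^4 - 0.4172*g^3 + 9.7889*g^2 - 6.6467*g + 11.4365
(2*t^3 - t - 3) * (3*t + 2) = 6*t^4 + 4*t^3 - 3*t^2 - 11*t - 6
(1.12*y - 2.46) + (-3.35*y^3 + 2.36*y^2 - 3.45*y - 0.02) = -3.35*y^3 + 2.36*y^2 - 2.33*y - 2.48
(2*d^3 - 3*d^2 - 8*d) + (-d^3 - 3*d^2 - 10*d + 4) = d^3 - 6*d^2 - 18*d + 4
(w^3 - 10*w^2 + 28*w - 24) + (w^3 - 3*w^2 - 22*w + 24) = 2*w^3 - 13*w^2 + 6*w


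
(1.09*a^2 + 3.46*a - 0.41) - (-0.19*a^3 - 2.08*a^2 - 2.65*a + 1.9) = 0.19*a^3 + 3.17*a^2 + 6.11*a - 2.31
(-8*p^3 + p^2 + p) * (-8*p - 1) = 64*p^4 - 9*p^2 - p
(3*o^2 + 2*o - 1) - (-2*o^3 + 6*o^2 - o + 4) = 2*o^3 - 3*o^2 + 3*o - 5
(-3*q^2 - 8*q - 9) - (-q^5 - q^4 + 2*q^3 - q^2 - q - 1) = q^5 + q^4 - 2*q^3 - 2*q^2 - 7*q - 8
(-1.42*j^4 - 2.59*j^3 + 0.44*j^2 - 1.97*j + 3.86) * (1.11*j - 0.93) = -1.5762*j^5 - 1.5543*j^4 + 2.8971*j^3 - 2.5959*j^2 + 6.1167*j - 3.5898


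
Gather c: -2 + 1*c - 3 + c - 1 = 2*c - 6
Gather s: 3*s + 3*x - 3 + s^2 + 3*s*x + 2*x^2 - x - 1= s^2 + s*(3*x + 3) + 2*x^2 + 2*x - 4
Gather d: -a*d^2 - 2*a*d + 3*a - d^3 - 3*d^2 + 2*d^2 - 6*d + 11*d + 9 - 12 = 3*a - d^3 + d^2*(-a - 1) + d*(5 - 2*a) - 3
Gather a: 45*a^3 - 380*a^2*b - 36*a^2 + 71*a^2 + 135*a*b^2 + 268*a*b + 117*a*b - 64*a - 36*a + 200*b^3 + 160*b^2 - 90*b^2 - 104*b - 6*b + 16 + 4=45*a^3 + a^2*(35 - 380*b) + a*(135*b^2 + 385*b - 100) + 200*b^3 + 70*b^2 - 110*b + 20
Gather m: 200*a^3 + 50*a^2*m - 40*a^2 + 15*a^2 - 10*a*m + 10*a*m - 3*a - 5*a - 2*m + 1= 200*a^3 - 25*a^2 - 8*a + m*(50*a^2 - 2) + 1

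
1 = 1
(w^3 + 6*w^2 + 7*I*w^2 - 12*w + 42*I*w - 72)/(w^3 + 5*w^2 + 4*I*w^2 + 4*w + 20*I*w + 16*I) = (w^2 + 3*w*(2 + I) + 18*I)/(w^2 + 5*w + 4)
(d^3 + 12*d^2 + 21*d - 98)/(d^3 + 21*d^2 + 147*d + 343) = (d - 2)/(d + 7)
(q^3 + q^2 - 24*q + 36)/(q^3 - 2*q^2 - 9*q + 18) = (q + 6)/(q + 3)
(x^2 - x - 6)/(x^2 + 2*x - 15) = (x + 2)/(x + 5)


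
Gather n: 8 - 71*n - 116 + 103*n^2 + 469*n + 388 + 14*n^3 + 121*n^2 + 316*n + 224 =14*n^3 + 224*n^2 + 714*n + 504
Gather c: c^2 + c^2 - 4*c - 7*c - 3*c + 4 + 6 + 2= 2*c^2 - 14*c + 12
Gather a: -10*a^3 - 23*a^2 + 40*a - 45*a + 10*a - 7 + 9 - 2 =-10*a^3 - 23*a^2 + 5*a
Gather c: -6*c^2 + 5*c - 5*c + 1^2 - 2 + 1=-6*c^2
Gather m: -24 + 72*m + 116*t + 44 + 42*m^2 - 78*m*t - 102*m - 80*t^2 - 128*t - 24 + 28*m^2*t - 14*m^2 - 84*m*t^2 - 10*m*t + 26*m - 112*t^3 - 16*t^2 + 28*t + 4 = m^2*(28*t + 28) + m*(-84*t^2 - 88*t - 4) - 112*t^3 - 96*t^2 + 16*t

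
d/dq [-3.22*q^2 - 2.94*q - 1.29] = -6.44*q - 2.94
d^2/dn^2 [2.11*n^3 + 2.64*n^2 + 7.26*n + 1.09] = 12.66*n + 5.28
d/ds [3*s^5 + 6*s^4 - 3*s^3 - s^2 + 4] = s*(15*s^3 + 24*s^2 - 9*s - 2)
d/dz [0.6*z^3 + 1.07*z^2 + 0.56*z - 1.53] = 1.8*z^2 + 2.14*z + 0.56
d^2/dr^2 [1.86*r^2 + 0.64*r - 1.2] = 3.72000000000000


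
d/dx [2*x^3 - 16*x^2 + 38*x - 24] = 6*x^2 - 32*x + 38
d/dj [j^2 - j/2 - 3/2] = 2*j - 1/2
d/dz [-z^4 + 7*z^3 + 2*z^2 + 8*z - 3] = -4*z^3 + 21*z^2 + 4*z + 8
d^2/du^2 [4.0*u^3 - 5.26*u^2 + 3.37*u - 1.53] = 24.0*u - 10.52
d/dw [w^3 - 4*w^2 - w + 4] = 3*w^2 - 8*w - 1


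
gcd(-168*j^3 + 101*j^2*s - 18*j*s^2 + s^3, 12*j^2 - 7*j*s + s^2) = -3*j + s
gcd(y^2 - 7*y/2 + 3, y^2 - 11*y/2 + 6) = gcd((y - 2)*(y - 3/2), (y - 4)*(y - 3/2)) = y - 3/2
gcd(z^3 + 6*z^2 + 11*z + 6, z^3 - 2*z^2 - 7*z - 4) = z + 1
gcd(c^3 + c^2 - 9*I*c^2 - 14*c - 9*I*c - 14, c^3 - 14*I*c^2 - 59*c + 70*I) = c^2 - 9*I*c - 14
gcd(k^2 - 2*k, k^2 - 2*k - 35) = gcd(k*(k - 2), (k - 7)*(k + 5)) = 1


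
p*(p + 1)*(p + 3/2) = p^3 + 5*p^2/2 + 3*p/2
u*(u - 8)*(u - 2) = u^3 - 10*u^2 + 16*u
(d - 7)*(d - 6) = d^2 - 13*d + 42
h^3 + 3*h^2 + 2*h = h*(h + 1)*(h + 2)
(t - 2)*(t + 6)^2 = t^3 + 10*t^2 + 12*t - 72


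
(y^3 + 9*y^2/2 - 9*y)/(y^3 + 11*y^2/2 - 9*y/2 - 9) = y/(y + 1)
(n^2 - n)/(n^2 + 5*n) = (n - 1)/(n + 5)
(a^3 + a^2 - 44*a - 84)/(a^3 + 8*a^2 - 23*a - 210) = (a^2 - 5*a - 14)/(a^2 + 2*a - 35)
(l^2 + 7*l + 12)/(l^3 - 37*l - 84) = 1/(l - 7)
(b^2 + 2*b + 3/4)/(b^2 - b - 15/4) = (2*b + 1)/(2*b - 5)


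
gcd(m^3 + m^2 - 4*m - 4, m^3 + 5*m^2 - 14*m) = m - 2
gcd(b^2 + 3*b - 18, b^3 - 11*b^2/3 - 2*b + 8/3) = 1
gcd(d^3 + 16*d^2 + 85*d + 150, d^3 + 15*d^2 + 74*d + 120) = d^2 + 11*d + 30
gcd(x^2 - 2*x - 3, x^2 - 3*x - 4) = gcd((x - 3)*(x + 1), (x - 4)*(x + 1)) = x + 1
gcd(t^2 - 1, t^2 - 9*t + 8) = t - 1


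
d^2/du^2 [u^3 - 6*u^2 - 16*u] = 6*u - 12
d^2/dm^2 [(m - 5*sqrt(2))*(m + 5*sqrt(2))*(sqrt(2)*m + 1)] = 6*sqrt(2)*m + 2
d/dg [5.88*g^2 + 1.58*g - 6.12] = 11.76*g + 1.58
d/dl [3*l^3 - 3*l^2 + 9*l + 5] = 9*l^2 - 6*l + 9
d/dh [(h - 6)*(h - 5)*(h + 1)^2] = 4*h^3 - 27*h^2 + 18*h + 49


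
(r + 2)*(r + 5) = r^2 + 7*r + 10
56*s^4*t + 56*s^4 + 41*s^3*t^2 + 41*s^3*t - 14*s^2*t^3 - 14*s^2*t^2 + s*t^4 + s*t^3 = (-8*s + t)*(-7*s + t)*(s + t)*(s*t + s)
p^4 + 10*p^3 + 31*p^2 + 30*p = p*(p + 2)*(p + 3)*(p + 5)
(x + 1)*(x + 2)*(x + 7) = x^3 + 10*x^2 + 23*x + 14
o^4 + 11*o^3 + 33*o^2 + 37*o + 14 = (o + 1)^2*(o + 2)*(o + 7)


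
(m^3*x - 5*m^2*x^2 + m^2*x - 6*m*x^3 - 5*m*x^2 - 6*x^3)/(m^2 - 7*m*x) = x*(m^3 - 5*m^2*x + m^2 - 6*m*x^2 - 5*m*x - 6*x^2)/(m*(m - 7*x))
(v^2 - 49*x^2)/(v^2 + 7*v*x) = (v - 7*x)/v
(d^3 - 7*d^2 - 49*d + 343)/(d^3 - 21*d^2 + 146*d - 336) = (d^2 - 49)/(d^2 - 14*d + 48)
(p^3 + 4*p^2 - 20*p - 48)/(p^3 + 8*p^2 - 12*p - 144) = (p + 2)/(p + 6)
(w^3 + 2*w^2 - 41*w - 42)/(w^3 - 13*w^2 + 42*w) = (w^2 + 8*w + 7)/(w*(w - 7))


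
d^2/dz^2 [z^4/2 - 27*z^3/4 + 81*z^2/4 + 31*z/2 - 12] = 6*z^2 - 81*z/2 + 81/2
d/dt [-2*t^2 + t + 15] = 1 - 4*t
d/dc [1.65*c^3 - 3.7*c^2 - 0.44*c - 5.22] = 4.95*c^2 - 7.4*c - 0.44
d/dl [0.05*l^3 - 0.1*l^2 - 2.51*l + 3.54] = 0.15*l^2 - 0.2*l - 2.51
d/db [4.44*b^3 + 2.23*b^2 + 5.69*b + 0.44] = 13.32*b^2 + 4.46*b + 5.69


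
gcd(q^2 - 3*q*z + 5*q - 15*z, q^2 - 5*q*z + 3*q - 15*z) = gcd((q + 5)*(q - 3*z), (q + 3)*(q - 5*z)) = 1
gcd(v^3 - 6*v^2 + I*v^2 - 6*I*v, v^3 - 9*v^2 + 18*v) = v^2 - 6*v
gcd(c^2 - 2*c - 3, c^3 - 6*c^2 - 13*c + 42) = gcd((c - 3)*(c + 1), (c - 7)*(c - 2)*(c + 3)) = 1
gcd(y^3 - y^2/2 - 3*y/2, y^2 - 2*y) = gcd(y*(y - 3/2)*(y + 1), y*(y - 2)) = y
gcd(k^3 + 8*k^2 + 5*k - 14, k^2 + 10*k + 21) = k + 7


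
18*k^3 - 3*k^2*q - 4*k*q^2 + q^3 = (-3*k + q)^2*(2*k + q)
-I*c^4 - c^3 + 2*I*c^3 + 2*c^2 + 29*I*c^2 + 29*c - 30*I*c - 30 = (c - 6)*(c + 5)*(c - I)*(-I*c + I)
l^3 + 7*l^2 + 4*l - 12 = (l - 1)*(l + 2)*(l + 6)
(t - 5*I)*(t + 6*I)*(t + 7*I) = t^3 + 8*I*t^2 + 23*t + 210*I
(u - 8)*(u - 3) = u^2 - 11*u + 24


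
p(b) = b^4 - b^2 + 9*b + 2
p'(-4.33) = -307.07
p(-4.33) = 295.80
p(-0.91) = -6.33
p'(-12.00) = -6879.00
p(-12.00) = 20486.00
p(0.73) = 8.32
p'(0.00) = 9.00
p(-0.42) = -1.93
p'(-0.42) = 9.54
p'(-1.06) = 6.36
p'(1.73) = 26.25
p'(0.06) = 8.88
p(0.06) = 2.54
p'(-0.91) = 7.81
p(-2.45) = 9.98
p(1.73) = 23.53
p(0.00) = 2.00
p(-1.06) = -7.40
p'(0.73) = 9.10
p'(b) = 4*b^3 - 2*b + 9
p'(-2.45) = -44.92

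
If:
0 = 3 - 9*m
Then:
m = 1/3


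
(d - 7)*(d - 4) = d^2 - 11*d + 28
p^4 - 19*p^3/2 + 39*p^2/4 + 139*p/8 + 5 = (p - 8)*(p - 5/2)*(p + 1/2)^2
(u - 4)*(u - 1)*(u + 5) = u^3 - 21*u + 20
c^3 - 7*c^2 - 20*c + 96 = (c - 8)*(c - 3)*(c + 4)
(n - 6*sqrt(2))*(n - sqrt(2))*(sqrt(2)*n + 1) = sqrt(2)*n^3 - 13*n^2 + 5*sqrt(2)*n + 12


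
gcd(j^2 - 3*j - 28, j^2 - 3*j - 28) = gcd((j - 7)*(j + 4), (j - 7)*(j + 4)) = j^2 - 3*j - 28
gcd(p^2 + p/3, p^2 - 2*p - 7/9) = p + 1/3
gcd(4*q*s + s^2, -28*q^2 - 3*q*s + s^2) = 4*q + s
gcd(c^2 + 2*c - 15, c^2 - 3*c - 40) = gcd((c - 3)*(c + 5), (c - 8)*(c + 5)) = c + 5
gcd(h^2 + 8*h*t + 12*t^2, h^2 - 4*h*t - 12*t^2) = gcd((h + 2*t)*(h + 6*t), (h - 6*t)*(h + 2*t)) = h + 2*t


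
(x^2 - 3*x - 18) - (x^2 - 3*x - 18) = 0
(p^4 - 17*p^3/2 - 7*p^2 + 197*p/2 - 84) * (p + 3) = p^5 - 11*p^4/2 - 65*p^3/2 + 155*p^2/2 + 423*p/2 - 252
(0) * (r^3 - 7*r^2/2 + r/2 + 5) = 0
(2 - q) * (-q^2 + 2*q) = q^3 - 4*q^2 + 4*q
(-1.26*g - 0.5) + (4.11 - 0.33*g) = 3.61 - 1.59*g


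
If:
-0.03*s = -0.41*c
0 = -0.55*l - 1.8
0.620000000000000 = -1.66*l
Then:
No Solution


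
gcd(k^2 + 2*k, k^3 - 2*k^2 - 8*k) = k^2 + 2*k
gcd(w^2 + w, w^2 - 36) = 1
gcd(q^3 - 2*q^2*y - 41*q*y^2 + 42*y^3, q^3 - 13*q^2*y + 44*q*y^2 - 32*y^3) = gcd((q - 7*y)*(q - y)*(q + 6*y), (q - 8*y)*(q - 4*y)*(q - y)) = -q + y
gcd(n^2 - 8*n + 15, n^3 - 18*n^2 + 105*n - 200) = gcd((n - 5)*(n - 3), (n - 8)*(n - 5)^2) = n - 5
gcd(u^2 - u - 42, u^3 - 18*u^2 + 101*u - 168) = u - 7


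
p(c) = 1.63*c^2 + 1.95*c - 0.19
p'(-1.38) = -2.55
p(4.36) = 39.30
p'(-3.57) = -9.69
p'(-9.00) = -27.39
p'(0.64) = 4.04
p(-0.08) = -0.34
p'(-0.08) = 1.69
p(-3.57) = 13.62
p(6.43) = 79.74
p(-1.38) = 0.22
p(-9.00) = 114.29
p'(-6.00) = -17.61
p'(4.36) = 16.16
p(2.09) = 11.01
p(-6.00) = 46.79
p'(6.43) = 22.91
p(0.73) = 2.10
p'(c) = 3.26*c + 1.95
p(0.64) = 1.73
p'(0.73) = 4.33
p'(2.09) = 8.76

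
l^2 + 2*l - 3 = (l - 1)*(l + 3)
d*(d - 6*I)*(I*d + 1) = I*d^3 + 7*d^2 - 6*I*d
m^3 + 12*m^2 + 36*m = m*(m + 6)^2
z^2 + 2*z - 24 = (z - 4)*(z + 6)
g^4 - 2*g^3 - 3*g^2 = g^2*(g - 3)*(g + 1)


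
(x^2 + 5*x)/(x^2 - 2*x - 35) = x/(x - 7)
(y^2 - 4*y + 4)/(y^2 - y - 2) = (y - 2)/(y + 1)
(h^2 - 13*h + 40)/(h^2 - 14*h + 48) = (h - 5)/(h - 6)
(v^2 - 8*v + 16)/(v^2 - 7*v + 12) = (v - 4)/(v - 3)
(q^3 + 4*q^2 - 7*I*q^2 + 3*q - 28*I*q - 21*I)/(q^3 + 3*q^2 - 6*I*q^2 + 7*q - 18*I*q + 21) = (q + 1)/(q + I)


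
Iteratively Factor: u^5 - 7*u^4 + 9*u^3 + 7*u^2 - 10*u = (u - 5)*(u^4 - 2*u^3 - u^2 + 2*u) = (u - 5)*(u + 1)*(u^3 - 3*u^2 + 2*u) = u*(u - 5)*(u + 1)*(u^2 - 3*u + 2) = u*(u - 5)*(u - 1)*(u + 1)*(u - 2)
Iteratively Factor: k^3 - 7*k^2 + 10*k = (k)*(k^2 - 7*k + 10) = k*(k - 2)*(k - 5)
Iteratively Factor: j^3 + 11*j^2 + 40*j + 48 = (j + 4)*(j^2 + 7*j + 12) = (j + 4)^2*(j + 3)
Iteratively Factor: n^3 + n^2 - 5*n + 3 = (n - 1)*(n^2 + 2*n - 3) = (n - 1)^2*(n + 3)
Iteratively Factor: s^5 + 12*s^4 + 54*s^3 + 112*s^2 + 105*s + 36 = (s + 1)*(s^4 + 11*s^3 + 43*s^2 + 69*s + 36) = (s + 1)*(s + 4)*(s^3 + 7*s^2 + 15*s + 9) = (s + 1)*(s + 3)*(s + 4)*(s^2 + 4*s + 3) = (s + 1)*(s + 3)^2*(s + 4)*(s + 1)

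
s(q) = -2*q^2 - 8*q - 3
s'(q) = -4*q - 8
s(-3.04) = 2.84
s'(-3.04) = 4.16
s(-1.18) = 3.66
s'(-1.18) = -3.28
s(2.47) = -34.96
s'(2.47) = -17.88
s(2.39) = -33.54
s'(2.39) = -17.56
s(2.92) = -43.41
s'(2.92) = -19.68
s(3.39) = -53.10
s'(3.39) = -21.56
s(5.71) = -113.89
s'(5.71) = -30.84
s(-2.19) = 4.93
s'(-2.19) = 0.76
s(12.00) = -387.00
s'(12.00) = -56.00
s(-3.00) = 3.00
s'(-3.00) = 4.00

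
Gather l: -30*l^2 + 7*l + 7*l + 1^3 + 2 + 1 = -30*l^2 + 14*l + 4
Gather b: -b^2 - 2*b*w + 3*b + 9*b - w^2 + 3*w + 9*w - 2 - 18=-b^2 + b*(12 - 2*w) - w^2 + 12*w - 20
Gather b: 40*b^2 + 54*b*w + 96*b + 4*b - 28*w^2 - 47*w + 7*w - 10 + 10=40*b^2 + b*(54*w + 100) - 28*w^2 - 40*w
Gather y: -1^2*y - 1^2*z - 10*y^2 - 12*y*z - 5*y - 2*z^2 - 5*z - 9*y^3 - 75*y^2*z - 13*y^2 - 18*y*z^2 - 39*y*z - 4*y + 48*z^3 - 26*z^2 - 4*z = -9*y^3 + y^2*(-75*z - 23) + y*(-18*z^2 - 51*z - 10) + 48*z^3 - 28*z^2 - 10*z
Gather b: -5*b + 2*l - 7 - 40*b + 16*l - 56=-45*b + 18*l - 63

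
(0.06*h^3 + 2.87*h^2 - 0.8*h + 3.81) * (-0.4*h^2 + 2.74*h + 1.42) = -0.024*h^5 - 0.9836*h^4 + 8.269*h^3 + 0.3594*h^2 + 9.3034*h + 5.4102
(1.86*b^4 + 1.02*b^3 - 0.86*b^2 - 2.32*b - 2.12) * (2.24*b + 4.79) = 4.1664*b^5 + 11.1942*b^4 + 2.9594*b^3 - 9.3162*b^2 - 15.8616*b - 10.1548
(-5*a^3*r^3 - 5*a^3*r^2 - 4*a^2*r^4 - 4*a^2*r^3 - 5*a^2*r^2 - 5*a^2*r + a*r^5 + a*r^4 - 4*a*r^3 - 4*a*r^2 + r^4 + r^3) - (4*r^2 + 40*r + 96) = -5*a^3*r^3 - 5*a^3*r^2 - 4*a^2*r^4 - 4*a^2*r^3 - 5*a^2*r^2 - 5*a^2*r + a*r^5 + a*r^4 - 4*a*r^3 - 4*a*r^2 + r^4 + r^3 - 4*r^2 - 40*r - 96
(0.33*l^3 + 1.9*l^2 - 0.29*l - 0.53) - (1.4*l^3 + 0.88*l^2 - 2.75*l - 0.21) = -1.07*l^3 + 1.02*l^2 + 2.46*l - 0.32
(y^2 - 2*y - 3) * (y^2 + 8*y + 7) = y^4 + 6*y^3 - 12*y^2 - 38*y - 21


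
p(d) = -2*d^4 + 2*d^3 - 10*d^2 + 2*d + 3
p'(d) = -8*d^3 + 6*d^2 - 20*d + 2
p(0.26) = 2.87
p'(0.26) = -2.94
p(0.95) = -4.04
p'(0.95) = -18.44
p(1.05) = -6.04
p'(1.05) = -21.65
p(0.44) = 2.04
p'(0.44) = -6.32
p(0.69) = -0.18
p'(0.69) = -11.57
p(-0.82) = -7.37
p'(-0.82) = 26.85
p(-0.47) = -0.45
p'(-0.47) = 13.56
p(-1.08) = -16.06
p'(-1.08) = 40.68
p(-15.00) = -110277.00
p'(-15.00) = 28652.00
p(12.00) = -39429.00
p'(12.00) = -13198.00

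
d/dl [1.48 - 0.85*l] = -0.850000000000000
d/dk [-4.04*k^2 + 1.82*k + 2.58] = 1.82 - 8.08*k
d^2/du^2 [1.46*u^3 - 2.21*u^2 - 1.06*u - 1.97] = 8.76*u - 4.42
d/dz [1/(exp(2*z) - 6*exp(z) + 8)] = 2*(3 - exp(z))*exp(z)/(exp(2*z) - 6*exp(z) + 8)^2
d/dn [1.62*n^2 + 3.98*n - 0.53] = 3.24*n + 3.98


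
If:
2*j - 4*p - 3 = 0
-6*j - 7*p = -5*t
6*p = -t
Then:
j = 111/98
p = -9/49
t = 54/49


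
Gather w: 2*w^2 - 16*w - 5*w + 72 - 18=2*w^2 - 21*w + 54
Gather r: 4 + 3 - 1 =6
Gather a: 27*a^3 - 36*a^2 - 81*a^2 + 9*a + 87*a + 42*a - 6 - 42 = 27*a^3 - 117*a^2 + 138*a - 48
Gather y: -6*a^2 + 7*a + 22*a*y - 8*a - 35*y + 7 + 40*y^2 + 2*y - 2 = -6*a^2 - a + 40*y^2 + y*(22*a - 33) + 5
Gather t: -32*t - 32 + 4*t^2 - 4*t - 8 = 4*t^2 - 36*t - 40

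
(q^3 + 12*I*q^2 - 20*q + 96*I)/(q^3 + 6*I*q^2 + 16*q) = (q + 6*I)/q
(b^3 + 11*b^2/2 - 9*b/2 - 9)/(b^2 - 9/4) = 2*(b^2 + 7*b + 6)/(2*b + 3)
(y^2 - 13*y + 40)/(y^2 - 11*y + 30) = (y - 8)/(y - 6)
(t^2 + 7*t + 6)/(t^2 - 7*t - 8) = (t + 6)/(t - 8)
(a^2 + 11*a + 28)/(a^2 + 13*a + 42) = (a + 4)/(a + 6)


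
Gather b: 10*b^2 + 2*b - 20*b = 10*b^2 - 18*b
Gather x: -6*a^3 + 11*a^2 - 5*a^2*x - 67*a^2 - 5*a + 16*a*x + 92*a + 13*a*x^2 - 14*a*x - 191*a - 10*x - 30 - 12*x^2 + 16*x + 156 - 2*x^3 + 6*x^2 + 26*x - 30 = -6*a^3 - 56*a^2 - 104*a - 2*x^3 + x^2*(13*a - 6) + x*(-5*a^2 + 2*a + 32) + 96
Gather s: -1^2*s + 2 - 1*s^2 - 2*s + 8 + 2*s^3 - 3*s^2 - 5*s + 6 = 2*s^3 - 4*s^2 - 8*s + 16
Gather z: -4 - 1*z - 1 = -z - 5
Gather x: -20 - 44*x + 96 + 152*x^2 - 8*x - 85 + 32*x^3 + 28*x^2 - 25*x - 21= 32*x^3 + 180*x^2 - 77*x - 30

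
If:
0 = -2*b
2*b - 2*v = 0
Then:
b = 0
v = 0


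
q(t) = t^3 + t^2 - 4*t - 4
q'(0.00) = -4.00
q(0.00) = -4.00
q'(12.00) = 452.00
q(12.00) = 1820.00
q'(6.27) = 126.48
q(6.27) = 256.72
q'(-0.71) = -3.91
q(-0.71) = -1.01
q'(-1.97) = 3.70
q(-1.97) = 0.12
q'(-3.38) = 23.51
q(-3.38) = -17.67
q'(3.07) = 30.41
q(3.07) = 22.08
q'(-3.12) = 18.96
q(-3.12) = -12.16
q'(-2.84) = 14.52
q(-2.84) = -7.48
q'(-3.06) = 17.97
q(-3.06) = -11.05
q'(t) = 3*t^2 + 2*t - 4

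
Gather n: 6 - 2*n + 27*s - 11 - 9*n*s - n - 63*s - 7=n*(-9*s - 3) - 36*s - 12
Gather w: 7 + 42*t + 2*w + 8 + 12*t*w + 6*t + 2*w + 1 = 48*t + w*(12*t + 4) + 16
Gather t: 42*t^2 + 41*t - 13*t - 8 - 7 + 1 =42*t^2 + 28*t - 14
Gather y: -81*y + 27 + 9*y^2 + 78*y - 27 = 9*y^2 - 3*y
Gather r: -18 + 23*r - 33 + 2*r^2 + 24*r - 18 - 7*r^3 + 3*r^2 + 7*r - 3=-7*r^3 + 5*r^2 + 54*r - 72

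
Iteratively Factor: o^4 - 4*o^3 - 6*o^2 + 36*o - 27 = (o - 3)*(o^3 - o^2 - 9*o + 9) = (o - 3)*(o + 3)*(o^2 - 4*o + 3) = (o - 3)^2*(o + 3)*(o - 1)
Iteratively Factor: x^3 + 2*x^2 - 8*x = (x)*(x^2 + 2*x - 8) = x*(x + 4)*(x - 2)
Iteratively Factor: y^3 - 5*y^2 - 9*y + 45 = (y - 3)*(y^2 - 2*y - 15) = (y - 3)*(y + 3)*(y - 5)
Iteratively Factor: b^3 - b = (b)*(b^2 - 1) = b*(b - 1)*(b + 1)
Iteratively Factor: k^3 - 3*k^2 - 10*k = (k + 2)*(k^2 - 5*k) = (k - 5)*(k + 2)*(k)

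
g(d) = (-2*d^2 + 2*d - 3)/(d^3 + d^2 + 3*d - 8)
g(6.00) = -0.24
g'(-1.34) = -0.25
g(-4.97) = 0.52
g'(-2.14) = -0.01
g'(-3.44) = 0.14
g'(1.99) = 0.75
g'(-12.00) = 0.02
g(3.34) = -0.37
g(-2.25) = 0.84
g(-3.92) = 0.64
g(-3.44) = 0.71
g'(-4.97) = 0.11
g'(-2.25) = 0.02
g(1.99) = -0.71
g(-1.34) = 0.73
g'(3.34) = 0.09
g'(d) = (2 - 4*d)/(d^3 + d^2 + 3*d - 8) + (-3*d^2 - 2*d - 3)*(-2*d^2 + 2*d - 3)/(d^3 + d^2 + 3*d - 8)^2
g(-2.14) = 0.84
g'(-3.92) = 0.14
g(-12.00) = 0.19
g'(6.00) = 0.03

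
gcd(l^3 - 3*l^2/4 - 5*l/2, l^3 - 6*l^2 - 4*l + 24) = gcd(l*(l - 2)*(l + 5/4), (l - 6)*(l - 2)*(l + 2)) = l - 2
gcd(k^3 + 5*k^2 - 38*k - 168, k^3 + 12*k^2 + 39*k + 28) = k^2 + 11*k + 28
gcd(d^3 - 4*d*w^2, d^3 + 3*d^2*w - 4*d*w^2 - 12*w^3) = -d^2 + 4*w^2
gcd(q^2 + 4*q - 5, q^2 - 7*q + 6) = q - 1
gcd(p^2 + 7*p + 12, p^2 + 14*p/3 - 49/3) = 1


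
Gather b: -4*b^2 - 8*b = -4*b^2 - 8*b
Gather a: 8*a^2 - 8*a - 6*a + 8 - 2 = 8*a^2 - 14*a + 6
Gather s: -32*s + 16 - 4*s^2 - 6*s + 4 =-4*s^2 - 38*s + 20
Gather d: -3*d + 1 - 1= -3*d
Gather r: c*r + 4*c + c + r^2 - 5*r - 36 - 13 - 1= 5*c + r^2 + r*(c - 5) - 50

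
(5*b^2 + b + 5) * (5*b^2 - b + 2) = 25*b^4 + 34*b^2 - 3*b + 10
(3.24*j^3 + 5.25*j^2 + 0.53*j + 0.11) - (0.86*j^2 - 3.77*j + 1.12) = 3.24*j^3 + 4.39*j^2 + 4.3*j - 1.01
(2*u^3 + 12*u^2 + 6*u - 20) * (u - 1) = 2*u^4 + 10*u^3 - 6*u^2 - 26*u + 20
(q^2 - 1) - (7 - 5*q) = q^2 + 5*q - 8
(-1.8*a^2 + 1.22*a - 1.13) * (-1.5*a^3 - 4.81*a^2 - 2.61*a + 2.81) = 2.7*a^5 + 6.828*a^4 + 0.5248*a^3 - 2.8069*a^2 + 6.3775*a - 3.1753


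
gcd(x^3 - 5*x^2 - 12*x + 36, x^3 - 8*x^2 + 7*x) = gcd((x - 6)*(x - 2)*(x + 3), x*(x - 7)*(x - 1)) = 1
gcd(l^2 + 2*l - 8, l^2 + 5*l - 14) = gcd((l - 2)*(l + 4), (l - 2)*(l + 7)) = l - 2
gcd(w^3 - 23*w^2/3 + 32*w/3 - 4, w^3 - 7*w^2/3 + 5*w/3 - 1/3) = w - 1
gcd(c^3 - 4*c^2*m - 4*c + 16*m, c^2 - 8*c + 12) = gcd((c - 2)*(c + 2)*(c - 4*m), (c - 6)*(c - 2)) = c - 2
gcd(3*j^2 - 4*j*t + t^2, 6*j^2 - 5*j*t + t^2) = -3*j + t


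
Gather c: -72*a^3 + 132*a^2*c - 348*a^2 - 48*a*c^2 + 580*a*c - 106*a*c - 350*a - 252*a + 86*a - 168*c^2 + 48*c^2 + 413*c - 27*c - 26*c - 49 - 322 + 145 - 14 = -72*a^3 - 348*a^2 - 516*a + c^2*(-48*a - 120) + c*(132*a^2 + 474*a + 360) - 240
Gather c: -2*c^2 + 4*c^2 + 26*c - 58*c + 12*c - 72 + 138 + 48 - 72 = 2*c^2 - 20*c + 42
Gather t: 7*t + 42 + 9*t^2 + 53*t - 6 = 9*t^2 + 60*t + 36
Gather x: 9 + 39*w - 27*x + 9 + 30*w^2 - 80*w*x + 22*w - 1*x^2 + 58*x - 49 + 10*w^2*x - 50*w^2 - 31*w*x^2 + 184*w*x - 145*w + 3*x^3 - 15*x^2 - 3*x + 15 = -20*w^2 - 84*w + 3*x^3 + x^2*(-31*w - 16) + x*(10*w^2 + 104*w + 28) - 16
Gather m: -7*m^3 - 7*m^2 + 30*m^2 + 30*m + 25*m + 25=-7*m^3 + 23*m^2 + 55*m + 25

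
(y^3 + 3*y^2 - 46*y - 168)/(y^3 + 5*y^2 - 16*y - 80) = (y^2 - y - 42)/(y^2 + y - 20)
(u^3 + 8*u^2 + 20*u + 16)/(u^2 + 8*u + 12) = (u^2 + 6*u + 8)/(u + 6)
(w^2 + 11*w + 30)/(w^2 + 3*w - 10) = (w + 6)/(w - 2)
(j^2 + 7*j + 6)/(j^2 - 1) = (j + 6)/(j - 1)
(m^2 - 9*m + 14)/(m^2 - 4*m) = (m^2 - 9*m + 14)/(m*(m - 4))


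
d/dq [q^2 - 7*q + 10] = 2*q - 7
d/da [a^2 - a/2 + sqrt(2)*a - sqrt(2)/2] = 2*a - 1/2 + sqrt(2)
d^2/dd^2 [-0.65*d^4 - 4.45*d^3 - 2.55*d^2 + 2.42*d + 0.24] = -7.8*d^2 - 26.7*d - 5.1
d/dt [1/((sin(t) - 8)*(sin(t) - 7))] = (15 - 2*sin(t))*cos(t)/((sin(t) - 8)^2*(sin(t) - 7)^2)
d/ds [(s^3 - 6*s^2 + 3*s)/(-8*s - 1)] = (-16*s^3 + 45*s^2 + 12*s - 3)/(64*s^2 + 16*s + 1)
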